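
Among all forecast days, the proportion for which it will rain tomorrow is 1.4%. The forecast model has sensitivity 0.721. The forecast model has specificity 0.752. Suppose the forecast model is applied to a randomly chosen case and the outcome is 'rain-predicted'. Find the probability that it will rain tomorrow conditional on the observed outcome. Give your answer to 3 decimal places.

Write H for 'it will rain tomorrow'. Prior odds H:¬H = 0.014/0.986 = 0.014199. For the 'rain-predicted' outcome, the likelihood ratio is 0.721/0.248 = 2.9073.
Posterior odds = 0.014199 × 2.9073 = 0.041280, so P(H|E) = 0.041280/(1+0.041280) = 0.040.

P(H | E) ≈ 0.040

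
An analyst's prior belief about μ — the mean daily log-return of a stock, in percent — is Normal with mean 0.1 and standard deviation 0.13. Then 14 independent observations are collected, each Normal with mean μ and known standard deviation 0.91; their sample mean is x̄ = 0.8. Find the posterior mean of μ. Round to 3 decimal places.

With known σ, the Normal prior is conjugate. Weight on the data is w = (n/σ²)/(n/σ² + 1/τ₀²) = 16.9062/(16.9062+59.1716) = 0.22222.
Posterior mean = w·x̄ + (1−w)·μ₀ = 0.22222·0.8 + 0.77778·0.1 = 0.256.

Posterior mean ≈ 0.256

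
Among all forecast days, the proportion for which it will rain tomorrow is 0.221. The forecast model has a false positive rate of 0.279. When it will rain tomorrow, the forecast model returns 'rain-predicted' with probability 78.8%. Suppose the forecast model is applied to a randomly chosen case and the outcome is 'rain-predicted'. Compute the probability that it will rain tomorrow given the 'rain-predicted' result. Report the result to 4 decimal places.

P(H | E) ≈ 0.4448

Write H for 'it will rain tomorrow'. Prior odds H:¬H = 0.221/0.779 = 0.28370. For the 'rain-predicted' outcome, the likelihood ratio is 0.788/0.279 = 2.8244.
Posterior odds = 0.28370 × 2.8244 = 0.80127, so P(H|E) = 0.80127/(1+0.80127) = 0.4448.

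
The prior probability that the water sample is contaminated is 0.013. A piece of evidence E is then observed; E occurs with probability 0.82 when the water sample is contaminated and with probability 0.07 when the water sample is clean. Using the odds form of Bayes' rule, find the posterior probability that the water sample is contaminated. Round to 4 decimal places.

Posterior probability ≈ 0.1337

Prior odds = 0.013/(1−0.013) = 0.013171. In log-odds, ln(0.013171) = -4.3297.
Add log likelihood ratio: ln(11.714) = 2.4608.
Posterior log-odds = -1.8689, so posterior odds = exp(-1.8689) = 0.15429. Converting, P(H|E) = 0.15429/1.1543 = 0.1337.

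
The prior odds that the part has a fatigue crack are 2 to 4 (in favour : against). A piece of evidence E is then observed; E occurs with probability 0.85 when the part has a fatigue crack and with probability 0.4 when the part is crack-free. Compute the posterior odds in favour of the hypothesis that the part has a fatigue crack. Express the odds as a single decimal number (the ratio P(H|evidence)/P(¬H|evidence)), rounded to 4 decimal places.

Posterior odds ≈ 1.0625

Prior odds = 2/4 = 0.50000.
Likelihood ratio for E = 0.85/0.4 = 2.1250.
Posterior odds = prior odds × LR = 1.0625.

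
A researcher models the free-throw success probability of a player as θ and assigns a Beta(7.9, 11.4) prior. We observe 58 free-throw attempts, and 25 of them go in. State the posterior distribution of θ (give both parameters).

Posterior: Beta(32.9, 44.4)

The binomial likelihood is conjugate to the Beta prior: with 25 successes and 33 failures, the posterior is Beta(7.9+25, 11.4+33) = Beta(32.9, 44.4).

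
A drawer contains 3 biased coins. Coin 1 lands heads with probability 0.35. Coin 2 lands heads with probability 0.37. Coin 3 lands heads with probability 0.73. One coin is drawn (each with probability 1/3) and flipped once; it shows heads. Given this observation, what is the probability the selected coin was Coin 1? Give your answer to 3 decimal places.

Tabulate prior·likelihood by source: [1] prior 0.333333, lik 0.35, product 0.1167; [2] prior 0.333333, lik 0.37, product 0.1233; [3] prior 0.333333, lik 0.73, product 0.2433.
Normalizing constant = 0.48333; the posterior for Coin 1 is its product over the sum, 0.1167/0.48333 = 0.241.

Posterior probability ≈ 0.241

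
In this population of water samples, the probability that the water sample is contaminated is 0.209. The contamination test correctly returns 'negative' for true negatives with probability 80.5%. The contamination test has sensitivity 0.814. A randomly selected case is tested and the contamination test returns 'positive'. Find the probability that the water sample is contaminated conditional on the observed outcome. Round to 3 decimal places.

Let H be the event that the water sample is contaminated. P(H) = 0.209, so P(¬H) = 0.791. With E the 'positive' result, P(E|H) = 0.814 and P(E|¬H) = 0.195.
P(E) = 0.814·0.209 + 0.195·0.791 = 0.17013 + 0.15425 = 0.32437.
By Bayes' theorem, P(H|E) = 0.17013 / 0.32437 = 0.524.

P(H | E) ≈ 0.524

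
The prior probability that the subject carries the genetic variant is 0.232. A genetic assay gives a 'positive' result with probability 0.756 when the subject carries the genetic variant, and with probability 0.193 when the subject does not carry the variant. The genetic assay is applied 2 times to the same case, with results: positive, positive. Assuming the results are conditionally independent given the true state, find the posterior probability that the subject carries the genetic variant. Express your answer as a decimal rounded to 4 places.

Posterior P(H) ≈ 0.8225

Let H be the event that the subject carries the genetic variant; start with P(H) = 0.232. P('positive'|H) = 0.756, P('positive'|¬H) = 0.193.
Update on result 1 ('positive'): P(H) ← 0.756·0.2320 / (0.756·0.2320 + 0.193·0.7680) = 0.17539/0.32362 = 0.5420.
Update on result 2 ('positive'): P(H) ← 0.756·0.5420 / (0.756·0.5420 + 0.193·0.4580) = 0.40973/0.49813 = 0.8225.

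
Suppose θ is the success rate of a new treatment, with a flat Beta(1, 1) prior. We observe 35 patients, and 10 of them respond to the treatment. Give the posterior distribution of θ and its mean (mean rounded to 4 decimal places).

Observing 10 successes and 25 failures updates Beta(1, 1) by adding the success and failure counts to the two shape parameters: α = 1+10 = 11, β = 1+25 = 26.
Posterior mean = α/(α+β) = 11/37 = 0.2973.

Posterior: Beta(11, 26); mean ≈ 0.2973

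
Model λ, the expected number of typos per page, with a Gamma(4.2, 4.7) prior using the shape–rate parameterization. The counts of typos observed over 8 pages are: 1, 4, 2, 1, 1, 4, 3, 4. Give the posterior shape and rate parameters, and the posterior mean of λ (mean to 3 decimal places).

The Poisson likelihood adds the total count to the shape and the number of exposure periods to the rate. Here ∑xᵢ = 20 and n = 8, so shape 4.2→24.2 and rate 4.7→12.7.
Posterior mean = shape/rate = 24.2/12.7 = 1.906.

Posterior: Gamma(shape=24.2, rate=12.7); mean ≈ 1.906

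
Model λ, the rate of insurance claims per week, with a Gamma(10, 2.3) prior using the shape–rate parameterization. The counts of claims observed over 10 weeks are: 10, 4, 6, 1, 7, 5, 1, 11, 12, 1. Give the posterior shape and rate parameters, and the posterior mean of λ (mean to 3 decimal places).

The Poisson likelihood adds the total count to the shape and the number of exposure periods to the rate. Here ∑xᵢ = 58 and n = 10, so shape 10→68 and rate 2.3→12.3.
Posterior mean = shape/rate = 68/12.3 = 5.528.

Posterior: Gamma(shape=68, rate=12.3); mean ≈ 5.528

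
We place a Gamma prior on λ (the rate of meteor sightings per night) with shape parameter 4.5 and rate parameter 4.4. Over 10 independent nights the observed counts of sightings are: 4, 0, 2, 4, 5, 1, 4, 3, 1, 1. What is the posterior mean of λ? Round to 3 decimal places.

Posterior mean ≈ 2.049

Total count ∑xᵢ = 25 over n = 10 nights.
Gamma is conjugate to the Poisson likelihood: posterior is Gamma(shape = 4.5+25 = 29.5, rate = 4.4+10 = 14.4).
E[λ | data] = 29.5/14.4 = 2.049.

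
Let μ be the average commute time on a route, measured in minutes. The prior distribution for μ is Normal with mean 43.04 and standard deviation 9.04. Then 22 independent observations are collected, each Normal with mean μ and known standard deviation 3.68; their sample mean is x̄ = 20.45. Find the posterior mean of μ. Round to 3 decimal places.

Posterior mean ≈ 20.619

Prior precision 1/τ₀² = 1/9.04² = 0.0122367; data precision n/σ² = 22/3.68² = 1.62453.
Posterior precision = 0.0122367 + 1.62453 = 1.63676.
Posterior mean = (0.0122367·43.04 + 1.62453·20.45) / 1.63676 = 20.619.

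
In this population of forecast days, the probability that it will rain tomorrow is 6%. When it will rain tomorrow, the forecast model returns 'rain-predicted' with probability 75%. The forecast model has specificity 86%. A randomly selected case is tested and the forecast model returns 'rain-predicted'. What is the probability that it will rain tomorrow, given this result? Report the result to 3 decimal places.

P(H | E) ≈ 0.255

Write H for 'it will rain tomorrow'. Prior odds H:¬H = 0.06/0.94 = 0.063830. For the 'rain-predicted' outcome, the likelihood ratio is 0.75/0.14 = 5.3571.
Posterior odds = 0.063830 × 5.3571 = 0.34195, so P(H|E) = 0.34195/(1+0.34195) = 0.255.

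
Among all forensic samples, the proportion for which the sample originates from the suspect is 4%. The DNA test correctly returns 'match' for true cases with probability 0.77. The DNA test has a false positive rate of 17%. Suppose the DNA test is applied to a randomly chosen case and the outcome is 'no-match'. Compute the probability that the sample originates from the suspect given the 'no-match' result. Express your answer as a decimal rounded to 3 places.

P(H | E) ≈ 0.011

Write H for 'the sample originates from the suspect'. Prior odds H:¬H = 0.04/0.96 = 0.041667. For the 'no-match' outcome, the likelihood ratio is 0.23/0.83 = 0.27711.
Posterior odds = 0.041667 × 0.27711 = 0.011546, so P(H|E) = 0.011546/(1+0.011546) = 0.011.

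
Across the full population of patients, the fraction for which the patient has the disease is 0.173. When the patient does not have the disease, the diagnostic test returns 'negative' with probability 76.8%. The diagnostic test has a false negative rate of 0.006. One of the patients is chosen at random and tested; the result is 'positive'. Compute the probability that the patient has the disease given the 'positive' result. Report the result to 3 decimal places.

Write H for 'the patient has the disease'. Prior odds H:¬H = 0.173/0.827 = 0.20919. For the 'positive' outcome, the likelihood ratio is 0.994/0.232 = 4.2845.
Posterior odds = 0.20919 × 4.2845 = 0.89627, so P(H|E) = 0.89627/(1+0.89627) = 0.473.

P(H | E) ≈ 0.473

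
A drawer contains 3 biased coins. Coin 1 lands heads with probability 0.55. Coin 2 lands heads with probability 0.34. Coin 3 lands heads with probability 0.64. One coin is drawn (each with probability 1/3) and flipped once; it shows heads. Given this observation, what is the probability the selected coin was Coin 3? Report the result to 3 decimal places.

Posterior probability ≈ 0.418

Tabulate prior·likelihood by source: [1] prior 0.333333, lik 0.55, product 0.1833; [2] prior 0.333333, lik 0.34, product 0.1133; [3] prior 0.333333, lik 0.64, product 0.2133.
Normalizing constant = 0.51000; the posterior for Coin 3 is its product over the sum, 0.2133/0.51000 = 0.418.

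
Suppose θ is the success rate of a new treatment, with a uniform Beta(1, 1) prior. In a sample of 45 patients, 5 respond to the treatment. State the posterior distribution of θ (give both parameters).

Posterior: Beta(6, 41)

Observing 5 successes and 40 failures updates Beta(1, 1) by adding the success and failure counts to the two shape parameters: α = 1+5 = 6, β = 1+40 = 41.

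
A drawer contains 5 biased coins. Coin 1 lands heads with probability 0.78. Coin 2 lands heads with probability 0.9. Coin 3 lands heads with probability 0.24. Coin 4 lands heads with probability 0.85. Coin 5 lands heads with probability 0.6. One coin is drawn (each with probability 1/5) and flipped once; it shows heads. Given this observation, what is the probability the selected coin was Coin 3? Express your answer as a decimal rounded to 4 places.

Posterior probability ≈ 0.0712

Tabulate prior·likelihood by source: [1] prior 0.2, lik 0.78, product 0.1560; [2] prior 0.2, lik 0.9, product 0.1800; [3] prior 0.2, lik 0.24, product 0.04800; [4] prior 0.2, lik 0.85, product 0.1700; [5] prior 0.2, lik 0.6, product 0.1200.
Normalizing constant = 0.67400; the posterior for Coin 3 is its product over the sum, 0.04800/0.67400 = 0.0712.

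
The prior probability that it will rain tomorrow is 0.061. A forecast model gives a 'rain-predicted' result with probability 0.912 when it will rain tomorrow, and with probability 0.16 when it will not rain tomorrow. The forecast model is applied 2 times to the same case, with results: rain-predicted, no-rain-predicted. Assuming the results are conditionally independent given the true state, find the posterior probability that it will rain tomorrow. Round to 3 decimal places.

With H the event that it will rain tomorrow, the joint likelihood of the observed sequence is P(data|H) = 0.912·0.088 = 0.080256 and P(data|¬H) = 0.16·0.84 = 0.13440.
Bayes: P(H|data) = 0.061·0.080256 / (0.061·0.080256 + 0.939·0.13440) = 0.0048956/0.13110 = 0.0373.

Posterior P(H) ≈ 0.037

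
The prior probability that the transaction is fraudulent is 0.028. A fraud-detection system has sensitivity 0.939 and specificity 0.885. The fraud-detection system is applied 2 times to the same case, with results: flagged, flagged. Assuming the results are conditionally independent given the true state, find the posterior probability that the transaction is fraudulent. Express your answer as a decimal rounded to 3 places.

Posterior P(H) ≈ 0.658

Let H be the event that the transaction is fraudulent; start with P(H) = 0.028. P('flagged'|H) = 0.939, P('flagged'|¬H) = 0.115.
Update on result 1 ('flagged'): P(H) ← 0.939·0.0280 / (0.939·0.0280 + 0.115·0.9720) = 0.026292/0.13807 = 0.1904.
Update on result 2 ('flagged'): P(H) ← 0.939·0.1904 / (0.939·0.1904 + 0.115·0.8096) = 0.17881/0.27191 = 0.6576.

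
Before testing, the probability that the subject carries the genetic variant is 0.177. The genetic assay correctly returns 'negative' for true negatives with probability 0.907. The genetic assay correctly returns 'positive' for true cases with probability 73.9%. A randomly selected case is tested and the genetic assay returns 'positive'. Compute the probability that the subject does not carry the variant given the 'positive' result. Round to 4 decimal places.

P(¬H | E) ≈ 0.3691

Write H for 'the subject carries the genetic variant'. Prior odds H:¬H = 0.177/0.823 = 0.21507. For the 'positive' outcome, the likelihood ratio is 0.739/0.093 = 7.9462.
Posterior odds = 0.21507 × 7.9462 = 1.7090, so P(H|E) = 1.7090/(1+1.7090) = 0.6309. Then P(¬H|E) = 1 − 0.6309 = 0.3691.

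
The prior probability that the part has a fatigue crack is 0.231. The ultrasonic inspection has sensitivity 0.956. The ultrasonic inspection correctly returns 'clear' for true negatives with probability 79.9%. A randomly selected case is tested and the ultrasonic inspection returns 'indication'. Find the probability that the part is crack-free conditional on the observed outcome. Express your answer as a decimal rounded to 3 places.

P(¬H | E) ≈ 0.412

Let H be the event that the part has a fatigue crack. P(H) = 0.231, so P(¬H) = 0.769. With E the 'indication' result, P(E|H) = 0.956 and P(E|¬H) = 0.201.
P(E) = 0.956·0.231 + 0.201·0.769 = 0.22084 + 0.15457 = 0.37540.
By Bayes' theorem, P(H|E) = 0.22084 / 0.37540 = 0.588. Hence P(¬H|E) = 1 − 0.588 = 0.412.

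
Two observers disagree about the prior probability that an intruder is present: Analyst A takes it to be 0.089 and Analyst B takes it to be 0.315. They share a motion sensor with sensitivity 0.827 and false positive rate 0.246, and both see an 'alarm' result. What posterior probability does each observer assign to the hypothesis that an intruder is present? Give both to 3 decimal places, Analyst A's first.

P('+'|H) = 0.827, P('+'|¬H) = 0.246.
Analyst A: numerator 0.827·0.089 = 0.073603; evidence = 0.073603+0.246·0.911 = 0.29771; posterior = 0.247.
Analyst B: numerator 0.827·0.315 = 0.26050; evidence = 0.26050+0.246·0.685 = 0.42902; posterior = 0.607.

Analyst A: 0.247; Analyst B: 0.607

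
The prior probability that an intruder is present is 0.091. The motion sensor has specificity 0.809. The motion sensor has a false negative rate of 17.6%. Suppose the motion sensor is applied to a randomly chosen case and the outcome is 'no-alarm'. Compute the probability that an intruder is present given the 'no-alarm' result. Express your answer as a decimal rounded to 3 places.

Write H for 'an intruder is present'. Prior odds H:¬H = 0.091/0.909 = 0.10011. For the 'no-alarm' outcome, the likelihood ratio is 0.176/0.809 = 0.21755.
Posterior odds = 0.10011 × 0.21755 = 0.021779, so P(H|E) = 0.021779/(1+0.021779) = 0.021.

P(H | E) ≈ 0.021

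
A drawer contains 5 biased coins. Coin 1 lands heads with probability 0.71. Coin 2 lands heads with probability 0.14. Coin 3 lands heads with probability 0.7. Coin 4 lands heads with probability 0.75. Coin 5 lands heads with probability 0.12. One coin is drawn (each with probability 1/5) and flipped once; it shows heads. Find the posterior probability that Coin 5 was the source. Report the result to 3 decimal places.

Tabulate prior·likelihood by source: [1] prior 0.2, lik 0.71, product 0.1420; [2] prior 0.2, lik 0.14, product 0.02800; [3] prior 0.2, lik 0.7, product 0.1400; [4] prior 0.2, lik 0.75, product 0.1500; [5] prior 0.2, lik 0.12, product 0.02400.
Normalizing constant = 0.48400; the posterior for Coin 5 is its product over the sum, 0.02400/0.48400 = 0.050.

Posterior probability ≈ 0.050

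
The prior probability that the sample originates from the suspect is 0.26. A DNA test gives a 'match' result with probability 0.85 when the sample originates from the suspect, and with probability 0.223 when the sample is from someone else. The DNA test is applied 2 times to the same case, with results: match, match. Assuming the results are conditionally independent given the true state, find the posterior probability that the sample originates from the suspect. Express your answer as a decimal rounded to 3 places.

Let H be the event that the sample originates from the suspect; start with P(H) = 0.26. P('match'|H) = 0.85, P('match'|¬H) = 0.223.
Update on result 1 ('match'): P(H) ← 0.85·0.2600 / (0.85·0.2600 + 0.223·0.7400) = 0.22100/0.38602 = 0.5725.
Update on result 2 ('match'): P(H) ← 0.85·0.5725 / (0.85·0.5725 + 0.223·0.4275) = 0.48663/0.58196 = 0.8362.

Posterior P(H) ≈ 0.836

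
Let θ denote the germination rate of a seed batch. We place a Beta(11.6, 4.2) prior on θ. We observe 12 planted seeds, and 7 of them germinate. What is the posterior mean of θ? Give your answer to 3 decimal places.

Posterior mean ≈ 0.669

Observing 7 successes and 5 failures updates Beta(11.6, 4.2) by adding the success and failure counts to the two shape parameters: α = 11.6+7 = 18.6, β = 4.2+5 = 9.2.
Posterior mean = α/(α+β) = 18.6/27.8 = 0.669.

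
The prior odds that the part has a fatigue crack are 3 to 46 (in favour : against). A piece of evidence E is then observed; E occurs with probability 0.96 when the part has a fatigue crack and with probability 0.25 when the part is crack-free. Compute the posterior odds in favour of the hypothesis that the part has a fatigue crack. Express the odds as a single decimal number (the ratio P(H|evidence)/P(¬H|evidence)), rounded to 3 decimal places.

Prior odds = 3/46 = 0.065217.
Likelihood ratio for E = 0.96/0.25 = 3.8400.
Posterior odds = prior odds × LR = 0.25043.

Posterior odds ≈ 0.250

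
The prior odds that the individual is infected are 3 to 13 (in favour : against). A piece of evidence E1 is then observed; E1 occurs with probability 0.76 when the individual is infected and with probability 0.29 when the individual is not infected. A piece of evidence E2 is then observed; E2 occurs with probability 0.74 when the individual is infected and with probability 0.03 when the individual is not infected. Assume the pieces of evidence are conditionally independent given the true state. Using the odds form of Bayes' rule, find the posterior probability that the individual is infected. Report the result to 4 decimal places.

Prior odds = 3/13 = 0.23077.
Likelihood ratio for E1 = 0.76/0.29 = 2.6207.
Likelihood ratio for E2 = 0.74/0.03 = 24.667.
Posterior odds = prior odds × LR₁ × LR₂ = 14.918.
Posterior probability = odds/(1+odds) = 14.918/15.918 = 0.9372.

Posterior probability ≈ 0.9372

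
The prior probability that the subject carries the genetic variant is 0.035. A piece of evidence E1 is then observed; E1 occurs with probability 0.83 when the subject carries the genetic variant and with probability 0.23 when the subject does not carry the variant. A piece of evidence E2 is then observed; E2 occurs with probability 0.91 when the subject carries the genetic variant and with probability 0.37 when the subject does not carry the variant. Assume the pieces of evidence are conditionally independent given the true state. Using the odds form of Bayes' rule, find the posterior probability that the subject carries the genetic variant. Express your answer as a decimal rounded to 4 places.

Prior odds = 0.035/(1−0.035) = 0.036269.
Likelihood ratio for E1 = 0.83/0.23 = 3.6087.
Likelihood ratio for E2 = 0.91/0.37 = 2.4595.
Posterior odds = prior odds × LR₁ × LR₂ = 0.32191.
Posterior probability = odds/(1+odds) = 0.32191/1.3219 = 0.2435.

Posterior probability ≈ 0.2435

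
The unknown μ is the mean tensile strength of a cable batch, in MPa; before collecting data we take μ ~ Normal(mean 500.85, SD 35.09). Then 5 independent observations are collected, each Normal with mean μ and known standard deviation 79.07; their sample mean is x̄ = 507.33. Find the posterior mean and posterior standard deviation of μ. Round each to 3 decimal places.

Prior precision 1/τ₀² = 1/35.09² = 0.00081214; data precision n/σ² = 5/79.07² = 0.00079974.
Posterior precision = 0.00081214 + 0.00079974 = 0.00161188, giving posterior SD = 1/√0.00161188 = 24.908.
Posterior mean = (0.00081214·500.85 + 0.00079974·507.33) / 0.00161188 = 504.065.

Posterior mean ≈ 504.065; posterior SD ≈ 24.908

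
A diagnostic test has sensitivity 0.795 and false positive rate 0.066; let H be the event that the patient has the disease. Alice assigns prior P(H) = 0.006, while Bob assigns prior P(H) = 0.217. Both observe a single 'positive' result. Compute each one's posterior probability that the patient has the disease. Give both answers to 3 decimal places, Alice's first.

Alice: 0.068; Bob: 0.769

P('+'|H) = 0.795, P('+'|¬H) = 0.066.
Alice: numerator 0.795·0.006 = 0.0047700; evidence = 0.0047700+0.066·0.994 = 0.070374; posterior = 0.068.
Bob: numerator 0.795·0.217 = 0.17252; evidence = 0.17252+0.066·0.783 = 0.22419; posterior = 0.769.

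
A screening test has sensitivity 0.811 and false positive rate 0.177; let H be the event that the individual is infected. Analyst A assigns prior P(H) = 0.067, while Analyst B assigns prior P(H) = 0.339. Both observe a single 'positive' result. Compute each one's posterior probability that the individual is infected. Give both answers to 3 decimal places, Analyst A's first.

The likelihood ratio for a 'positive' result is 0.811/0.177 = 4.5819.
Analyst A: prior odds 0.067/0.933 = 0.071811; posterior odds 0.32903; posterior probability 0.248.
Analyst B: prior odds 0.339/0.661 = 0.51286; posterior odds 2.3499; posterior probability 0.701.

Analyst A: 0.248; Analyst B: 0.701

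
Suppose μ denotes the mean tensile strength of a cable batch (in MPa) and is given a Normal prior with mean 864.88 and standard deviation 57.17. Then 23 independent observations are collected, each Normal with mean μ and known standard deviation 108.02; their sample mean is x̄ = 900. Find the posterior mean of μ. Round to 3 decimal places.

Prior precision 1/τ₀² = 1/57.17² = 0.00030596; data precision n/σ² = 23/108.02² = 0.00197115.
Posterior precision = 0.00030596 + 0.00197115 = 0.00227711.
Posterior mean = (0.00030596·864.88 + 0.00197115·900) / 0.00227711 = 895.281.

Posterior mean ≈ 895.281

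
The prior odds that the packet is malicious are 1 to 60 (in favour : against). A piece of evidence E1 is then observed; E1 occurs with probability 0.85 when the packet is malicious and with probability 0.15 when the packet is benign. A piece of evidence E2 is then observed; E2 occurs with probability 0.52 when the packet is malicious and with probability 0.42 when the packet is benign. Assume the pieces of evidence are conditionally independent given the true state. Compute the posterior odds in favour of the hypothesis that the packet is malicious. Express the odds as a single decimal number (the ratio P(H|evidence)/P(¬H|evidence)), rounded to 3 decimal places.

Prior odds = 1/60 = 0.016667.
Likelihood ratio for E1 = 0.85/0.15 = 5.6667.
Likelihood ratio for E2 = 0.52/0.42 = 1.2381.
Posterior odds = prior odds × LR₁ × LR₂ = 0.11693.

Posterior odds ≈ 0.117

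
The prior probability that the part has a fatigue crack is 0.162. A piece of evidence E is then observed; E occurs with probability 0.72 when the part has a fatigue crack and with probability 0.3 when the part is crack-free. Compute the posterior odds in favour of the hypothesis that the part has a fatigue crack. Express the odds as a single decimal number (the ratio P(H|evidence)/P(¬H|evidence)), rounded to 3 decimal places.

Posterior odds ≈ 0.464

Prior odds = 0.162/(1−0.162) = 0.19332. In log-odds, ln(0.19332) = -1.6434.
Add log likelihood ratio: ln(2.4000) = 0.87547.
Posterior log-odds = -0.76795, so posterior odds = exp(-0.76795) = 0.46396.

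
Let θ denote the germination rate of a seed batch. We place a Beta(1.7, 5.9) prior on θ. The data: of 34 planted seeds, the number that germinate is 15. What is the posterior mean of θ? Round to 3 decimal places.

The binomial likelihood is conjugate to the Beta prior: with 15 successes and 19 failures, the posterior is Beta(1.7+15, 5.9+19) = Beta(16.7, 24.9).
E[θ | data] = 16.7/(16.7+24.9) = 0.401.

Posterior mean ≈ 0.401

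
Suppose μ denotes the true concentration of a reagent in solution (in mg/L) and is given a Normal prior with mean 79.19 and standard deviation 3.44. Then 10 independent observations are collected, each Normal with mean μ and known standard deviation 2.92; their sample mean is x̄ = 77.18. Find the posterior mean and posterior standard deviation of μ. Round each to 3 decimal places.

With known σ, the Normal prior is conjugate. Weight on the data is w = (n/σ²)/(n/σ² + 1/τ₀²) = 1.17283/(1.17283+0.0845051) = 0.93279.
Posterior mean = w·x̄ + (1−w)·μ₀ = 0.93279·77.18 + 0.067210·79.19 = 77.315. Posterior variance = 1/(1.17283+0.0845051) = 0.795334, so SD = 0.892.

Posterior mean ≈ 77.315; posterior SD ≈ 0.892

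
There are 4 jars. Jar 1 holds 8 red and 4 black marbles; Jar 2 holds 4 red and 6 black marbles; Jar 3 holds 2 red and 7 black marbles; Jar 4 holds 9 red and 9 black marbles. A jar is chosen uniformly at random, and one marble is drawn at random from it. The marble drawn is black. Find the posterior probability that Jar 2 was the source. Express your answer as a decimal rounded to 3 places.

Tabulate prior·likelihood by source: [1] prior 0.25, lik 0.3333, product 0.08333; [2] prior 0.25, lik 0.6, product 0.1500; [3] prior 0.25, lik 0.7778, product 0.1944; [4] prior 0.25, lik 0.5, product 0.1250.
Normalizing constant = 0.55278; the posterior for Jar 2 is its product over the sum, 0.1500/0.55278 = 0.271.

Posterior probability ≈ 0.271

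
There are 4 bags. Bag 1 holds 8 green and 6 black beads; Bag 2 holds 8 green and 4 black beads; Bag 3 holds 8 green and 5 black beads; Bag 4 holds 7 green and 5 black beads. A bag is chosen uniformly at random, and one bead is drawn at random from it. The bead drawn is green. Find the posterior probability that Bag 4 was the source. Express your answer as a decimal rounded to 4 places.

Posterior probability ≈ 0.2394

Tabulate prior·likelihood by source: [1] prior 0.25, lik 0.5714, product 0.1429; [2] prior 0.25, lik 0.6667, product 0.1667; [3] prior 0.25, lik 0.6154, product 0.1538; [4] prior 0.25, lik 0.5833, product 0.1458.
Normalizing constant = 0.60920; the posterior for Bag 4 is its product over the sum, 0.1458/0.60920 = 0.2394.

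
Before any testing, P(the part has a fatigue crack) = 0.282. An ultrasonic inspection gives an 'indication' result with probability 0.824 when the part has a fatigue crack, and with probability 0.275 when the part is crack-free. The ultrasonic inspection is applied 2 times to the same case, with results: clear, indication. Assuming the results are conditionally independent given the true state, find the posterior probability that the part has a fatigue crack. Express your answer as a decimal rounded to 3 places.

Posterior P(H) ≈ 0.222

With H the event that the part has a fatigue crack, the joint likelihood of the observed sequence is P(data|H) = 0.176·0.824 = 0.14502 and P(data|¬H) = 0.725·0.275 = 0.19937.
Bayes: P(H|data) = 0.282·0.14502 / (0.282·0.14502 + 0.718·0.19937) = 0.040897/0.18405 = 0.2222.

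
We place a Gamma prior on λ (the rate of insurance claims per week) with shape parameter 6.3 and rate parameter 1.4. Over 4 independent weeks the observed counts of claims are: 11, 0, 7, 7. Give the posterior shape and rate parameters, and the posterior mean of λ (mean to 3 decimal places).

Posterior: Gamma(shape=31.3, rate=5.4); mean ≈ 5.796

Total count ∑xᵢ = 25 over n = 4 weeks.
Gamma is conjugate to the Poisson likelihood: posterior is Gamma(shape = 6.3+25 = 31.3, rate = 1.4+4 = 5.4).
Posterior mean = shape/rate = 31.3/5.4 = 5.796.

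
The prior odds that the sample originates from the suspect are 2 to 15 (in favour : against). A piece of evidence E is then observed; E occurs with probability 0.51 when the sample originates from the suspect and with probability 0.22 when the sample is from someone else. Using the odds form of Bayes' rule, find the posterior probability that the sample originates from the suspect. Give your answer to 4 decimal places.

Posterior probability ≈ 0.2361

Prior odds = 2/15 = 0.13333.
Likelihood ratio for E = 0.51/0.22 = 2.3182.
Posterior odds = prior odds × LR = 0.30909.
Posterior probability = odds/(1+odds) = 0.30909/1.3091 = 0.2361.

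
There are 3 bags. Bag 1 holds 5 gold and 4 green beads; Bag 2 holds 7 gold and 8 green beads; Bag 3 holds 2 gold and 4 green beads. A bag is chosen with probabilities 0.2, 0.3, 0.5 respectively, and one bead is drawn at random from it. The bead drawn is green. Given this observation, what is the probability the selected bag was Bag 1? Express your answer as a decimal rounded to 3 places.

Posterior probability ≈ 0.153

P(green|Bag 1) = 0.4444; P(green|Bag 2) = 0.5333; P(green|Bag 3) = 0.6667.
Prior × likelihood for each source: 0.2·0.4444=0.08889, 0.3·0.5333=0.1600, 0.5·0.6667=0.3333. Summing gives P(green) = 0.58222.
P(Bag 1 | green) = 0.08889 / 0.58222 = 0.153.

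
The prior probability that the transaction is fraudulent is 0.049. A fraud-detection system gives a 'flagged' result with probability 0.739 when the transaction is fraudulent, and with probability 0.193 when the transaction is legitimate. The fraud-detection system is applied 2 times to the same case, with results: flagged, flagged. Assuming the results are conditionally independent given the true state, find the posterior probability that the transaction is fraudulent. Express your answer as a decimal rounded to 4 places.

Let H be the event that the transaction is fraudulent; start with P(H) = 0.049. P('flagged'|H) = 0.739, P('flagged'|¬H) = 0.193.
Update on result 1 ('flagged'): P(H) ← 0.739·0.0490 / (0.739·0.0490 + 0.193·0.9510) = 0.036211/0.21975 = 0.1648.
Update on result 2 ('flagged'): P(H) ← 0.739·0.1648 / (0.739·0.1648 + 0.193·0.8352) = 0.12177/0.28297 = 0.4303.

Posterior P(H) ≈ 0.4303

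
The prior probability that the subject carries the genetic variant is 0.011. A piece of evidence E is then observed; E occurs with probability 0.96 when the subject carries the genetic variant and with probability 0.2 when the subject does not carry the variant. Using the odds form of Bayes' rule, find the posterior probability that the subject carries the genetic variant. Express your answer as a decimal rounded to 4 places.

Posterior probability ≈ 0.0507

Prior odds = 0.011/(1−0.011) = 0.011122. In log-odds, ln(0.011122) = -4.4988.
Add log likelihood ratio: ln(4.8000) = 1.5686.
Posterior log-odds = -2.9302, so posterior odds = exp(-2.9302) = 0.053387. Converting, P(H|E) = 0.053387/1.0534 = 0.0507.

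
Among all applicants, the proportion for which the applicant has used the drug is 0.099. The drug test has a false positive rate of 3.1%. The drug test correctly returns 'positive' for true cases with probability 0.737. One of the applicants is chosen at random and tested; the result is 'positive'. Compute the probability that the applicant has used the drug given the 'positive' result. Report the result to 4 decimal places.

Let H be the event that the applicant has used the drug. P(H) = 0.099, so P(¬H) = 0.901. With E the 'positive' result, P(E|H) = 0.737 and P(E|¬H) = 0.031.
P(E) = 0.737·0.099 + 0.031·0.901 = 0.072963 + 0.027931 = 0.10089.
By Bayes' theorem, P(H|E) = 0.072963 / 0.10089 = 0.7232.

P(H | E) ≈ 0.7232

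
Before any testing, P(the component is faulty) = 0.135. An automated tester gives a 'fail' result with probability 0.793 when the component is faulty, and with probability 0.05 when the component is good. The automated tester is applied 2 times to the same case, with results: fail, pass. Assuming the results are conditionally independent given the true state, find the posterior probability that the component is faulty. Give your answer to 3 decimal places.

With H the event that the component is faulty, the joint likelihood of the observed sequence is P(data|H) = 0.793·0.207 = 0.16415 and P(data|¬H) = 0.05·0.95 = 0.047500.
Bayes: P(H|data) = 0.135·0.16415 / (0.135·0.16415 + 0.865·0.047500) = 0.022160/0.063248 = 0.3504.

Posterior P(H) ≈ 0.350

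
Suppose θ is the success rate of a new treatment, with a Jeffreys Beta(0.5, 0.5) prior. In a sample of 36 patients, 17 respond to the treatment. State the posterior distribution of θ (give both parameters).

Posterior: Beta(17.5, 19.5)

Observing 17 successes and 19 failures updates Beta(0.5, 0.5) by adding the success and failure counts to the two shape parameters: α = 0.5+17 = 17.5, β = 0.5+19 = 19.5.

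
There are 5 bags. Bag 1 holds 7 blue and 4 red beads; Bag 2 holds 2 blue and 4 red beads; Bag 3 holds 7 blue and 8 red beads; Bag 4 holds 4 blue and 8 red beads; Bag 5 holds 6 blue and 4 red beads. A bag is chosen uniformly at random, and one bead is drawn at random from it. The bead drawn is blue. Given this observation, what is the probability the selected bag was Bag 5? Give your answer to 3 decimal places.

Posterior probability ≈ 0.253

P(blue|Bag 1) = 0.6364; P(blue|Bag 2) = 0.3333; P(blue|Bag 3) = 0.4667; P(blue|Bag 4) = 0.3333; P(blue|Bag 5) = 0.6.
Prior × likelihood for each source: 0.2·0.6364=0.1273, 0.2·0.3333=0.06667, 0.2·0.4667=0.09333, 0.2·0.3333=0.06667, 0.2·0.6=0.1200. Summing gives P(blue) = 0.47394.
P(Bag 5 | blue) = 0.1200 / 0.47394 = 0.253.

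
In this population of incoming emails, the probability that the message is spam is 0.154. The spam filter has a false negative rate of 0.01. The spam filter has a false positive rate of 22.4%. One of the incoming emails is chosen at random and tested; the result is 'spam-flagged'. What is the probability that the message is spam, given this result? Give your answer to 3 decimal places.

P(H | E) ≈ 0.446

Let H be the event that the message is spam. P(H) = 0.154, so P(¬H) = 0.846. With E the 'spam-flagged' result, P(E|H) = 0.99 and P(E|¬H) = 0.224.
P(E) = 0.99·0.154 + 0.224·0.846 = 0.15246 + 0.18950 = 0.34196.
By Bayes' theorem, P(H|E) = 0.15246 / 0.34196 = 0.446.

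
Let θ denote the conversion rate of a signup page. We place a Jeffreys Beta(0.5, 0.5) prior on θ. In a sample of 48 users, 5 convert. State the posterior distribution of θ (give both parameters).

Posterior: Beta(5.5, 43.5)

Observing 5 successes and 43 failures updates Beta(0.5, 0.5) by adding the success and failure counts to the two shape parameters: α = 0.5+5 = 5.5, β = 0.5+43 = 43.5.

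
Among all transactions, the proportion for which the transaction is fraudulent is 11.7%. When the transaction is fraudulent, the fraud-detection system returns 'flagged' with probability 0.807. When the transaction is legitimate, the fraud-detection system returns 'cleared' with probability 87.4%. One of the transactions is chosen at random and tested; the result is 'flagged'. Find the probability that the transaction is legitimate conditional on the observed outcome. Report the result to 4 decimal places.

P(¬H | E) ≈ 0.5409

Let H be the event that the transaction is fraudulent. P(H) = 0.117, so P(¬H) = 0.883. With E the 'flagged' result, P(E|H) = 0.807 and P(E|¬H) = 0.126.
P(E) = 0.807·0.117 + 0.126·0.883 = 0.094419 + 0.11126 = 0.20568.
By Bayes' theorem, P(H|E) = 0.094419 / 0.20568 = 0.4591. Hence P(¬H|E) = 1 − 0.4591 = 0.5409.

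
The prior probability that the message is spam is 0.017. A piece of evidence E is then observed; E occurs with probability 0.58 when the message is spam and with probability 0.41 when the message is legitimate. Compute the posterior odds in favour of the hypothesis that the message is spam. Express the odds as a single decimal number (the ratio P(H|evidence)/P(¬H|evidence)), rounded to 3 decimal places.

Posterior odds ≈ 0.024

Prior odds = 0.017/(1−0.017) = 0.017294.
Likelihood ratio for E = 0.58/0.41 = 1.4146.
Posterior odds = prior odds × LR = 0.024465.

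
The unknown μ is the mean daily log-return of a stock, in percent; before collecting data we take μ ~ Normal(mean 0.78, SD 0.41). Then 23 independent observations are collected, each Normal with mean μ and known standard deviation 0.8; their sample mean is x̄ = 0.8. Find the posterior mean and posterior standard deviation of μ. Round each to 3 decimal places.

Posterior mean ≈ 0.797; posterior SD ≈ 0.155

With known σ, the Normal prior is conjugate. Weight on the data is w = (n/σ²)/(n/σ² + 1/τ₀²) = 35.9375/(35.9375+5.94884) = 0.85798.
Posterior mean = w·x̄ + (1−w)·μ₀ = 0.85798·0.8 + 0.14202·0.78 = 0.797. Posterior variance = 1/(35.9375+5.94884) = 0.0238741, so SD = 0.155.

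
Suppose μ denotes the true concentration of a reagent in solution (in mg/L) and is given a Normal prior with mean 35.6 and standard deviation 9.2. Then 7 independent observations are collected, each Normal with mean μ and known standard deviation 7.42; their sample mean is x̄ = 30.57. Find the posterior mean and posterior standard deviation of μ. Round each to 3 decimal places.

With known σ, the Normal prior is conjugate. Weight on the data is w = (n/σ²)/(n/σ² + 1/τ₀²) = 0.127142/(0.127142+0.0118147) = 0.91498.
Posterior mean = w·x̄ + (1−w)·μ₀ = 0.91498·30.57 + 0.085024·35.6 = 30.998. Posterior variance = 1/(0.127142+0.0118147) = 7.19647, so SD = 2.683.

Posterior mean ≈ 30.998; posterior SD ≈ 2.683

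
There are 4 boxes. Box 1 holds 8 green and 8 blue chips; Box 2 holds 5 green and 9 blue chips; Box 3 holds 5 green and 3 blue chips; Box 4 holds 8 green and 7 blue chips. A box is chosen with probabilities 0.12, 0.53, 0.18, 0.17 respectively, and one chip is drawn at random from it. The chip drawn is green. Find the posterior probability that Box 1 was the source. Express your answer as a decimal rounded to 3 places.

P(green|Box 1) = 0.5; P(green|Box 2) = 0.3571; P(green|Box 3) = 0.625; P(green|Box 4) = 0.5333.
Prior × likelihood for each source: 0.12·0.5=0.06000, 0.53·0.3571=0.1893, 0.18·0.625=0.1125, 0.17·0.5333=0.09067. Summing gives P(green) = 0.45245.
P(Box 1 | green) = 0.06000 / 0.45245 = 0.133.

Posterior probability ≈ 0.133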